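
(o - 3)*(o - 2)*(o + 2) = o^3 - 3*o^2 - 4*o + 12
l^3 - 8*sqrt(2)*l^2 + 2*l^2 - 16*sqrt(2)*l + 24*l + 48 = (l + 2)*(l - 6*sqrt(2))*(l - 2*sqrt(2))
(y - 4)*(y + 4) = y^2 - 16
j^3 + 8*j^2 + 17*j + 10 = (j + 1)*(j + 2)*(j + 5)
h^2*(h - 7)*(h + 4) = h^4 - 3*h^3 - 28*h^2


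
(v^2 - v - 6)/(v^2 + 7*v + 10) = (v - 3)/(v + 5)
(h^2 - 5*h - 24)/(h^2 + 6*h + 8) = (h^2 - 5*h - 24)/(h^2 + 6*h + 8)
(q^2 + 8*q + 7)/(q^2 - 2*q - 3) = (q + 7)/(q - 3)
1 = 1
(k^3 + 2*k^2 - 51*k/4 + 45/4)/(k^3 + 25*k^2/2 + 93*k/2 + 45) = (4*k^2 - 12*k + 9)/(2*(2*k^2 + 15*k + 18))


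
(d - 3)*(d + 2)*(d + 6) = d^3 + 5*d^2 - 12*d - 36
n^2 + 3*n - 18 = (n - 3)*(n + 6)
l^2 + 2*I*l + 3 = (l - I)*(l + 3*I)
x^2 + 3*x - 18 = (x - 3)*(x + 6)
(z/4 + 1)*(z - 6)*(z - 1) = z^3/4 - 3*z^2/4 - 11*z/2 + 6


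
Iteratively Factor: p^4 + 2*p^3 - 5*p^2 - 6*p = (p + 1)*(p^3 + p^2 - 6*p) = p*(p + 1)*(p^2 + p - 6) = p*(p - 2)*(p + 1)*(p + 3)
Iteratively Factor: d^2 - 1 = (d + 1)*(d - 1)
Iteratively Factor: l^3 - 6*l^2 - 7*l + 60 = (l + 3)*(l^2 - 9*l + 20) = (l - 5)*(l + 3)*(l - 4)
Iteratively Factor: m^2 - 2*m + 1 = (m - 1)*(m - 1)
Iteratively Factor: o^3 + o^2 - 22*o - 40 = (o + 4)*(o^2 - 3*o - 10) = (o - 5)*(o + 4)*(o + 2)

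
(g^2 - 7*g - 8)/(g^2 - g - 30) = (-g^2 + 7*g + 8)/(-g^2 + g + 30)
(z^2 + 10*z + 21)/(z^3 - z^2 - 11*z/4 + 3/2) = 4*(z^2 + 10*z + 21)/(4*z^3 - 4*z^2 - 11*z + 6)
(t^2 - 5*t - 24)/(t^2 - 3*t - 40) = (t + 3)/(t + 5)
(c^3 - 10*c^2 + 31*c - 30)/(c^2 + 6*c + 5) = (c^3 - 10*c^2 + 31*c - 30)/(c^2 + 6*c + 5)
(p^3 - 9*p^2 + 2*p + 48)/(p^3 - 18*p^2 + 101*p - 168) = (p + 2)/(p - 7)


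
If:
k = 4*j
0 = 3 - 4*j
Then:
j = 3/4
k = 3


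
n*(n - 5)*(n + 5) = n^3 - 25*n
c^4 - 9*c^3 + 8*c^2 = c^2*(c - 8)*(c - 1)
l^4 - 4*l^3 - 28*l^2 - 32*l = l*(l - 8)*(l + 2)^2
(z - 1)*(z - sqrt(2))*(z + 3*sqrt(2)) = z^3 - z^2 + 2*sqrt(2)*z^2 - 6*z - 2*sqrt(2)*z + 6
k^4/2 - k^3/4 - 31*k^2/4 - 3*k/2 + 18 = (k/2 + 1)*(k - 4)*(k - 3/2)*(k + 3)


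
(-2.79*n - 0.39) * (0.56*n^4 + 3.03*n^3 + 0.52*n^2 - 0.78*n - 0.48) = -1.5624*n^5 - 8.6721*n^4 - 2.6325*n^3 + 1.9734*n^2 + 1.6434*n + 0.1872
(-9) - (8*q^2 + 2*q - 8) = -8*q^2 - 2*q - 1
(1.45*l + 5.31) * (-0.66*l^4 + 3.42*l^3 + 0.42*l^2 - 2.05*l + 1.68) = -0.957*l^5 + 1.4544*l^4 + 18.7692*l^3 - 0.7423*l^2 - 8.4495*l + 8.9208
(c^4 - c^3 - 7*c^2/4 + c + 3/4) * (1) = c^4 - c^3 - 7*c^2/4 + c + 3/4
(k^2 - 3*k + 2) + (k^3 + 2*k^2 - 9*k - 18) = k^3 + 3*k^2 - 12*k - 16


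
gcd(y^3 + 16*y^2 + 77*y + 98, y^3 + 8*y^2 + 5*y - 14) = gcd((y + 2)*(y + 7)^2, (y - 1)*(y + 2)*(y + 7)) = y^2 + 9*y + 14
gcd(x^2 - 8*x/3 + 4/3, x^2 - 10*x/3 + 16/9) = x - 2/3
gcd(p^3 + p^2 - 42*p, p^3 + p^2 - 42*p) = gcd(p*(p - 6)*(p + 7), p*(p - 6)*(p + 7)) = p^3 + p^2 - 42*p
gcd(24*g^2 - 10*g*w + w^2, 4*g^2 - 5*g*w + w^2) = -4*g + w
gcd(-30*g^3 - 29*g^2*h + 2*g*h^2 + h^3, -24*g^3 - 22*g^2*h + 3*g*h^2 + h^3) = 6*g^2 + 7*g*h + h^2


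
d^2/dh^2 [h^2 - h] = 2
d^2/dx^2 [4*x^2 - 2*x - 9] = 8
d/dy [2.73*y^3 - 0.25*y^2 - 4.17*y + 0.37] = 8.19*y^2 - 0.5*y - 4.17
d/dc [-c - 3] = -1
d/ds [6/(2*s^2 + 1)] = -24*s/(2*s^2 + 1)^2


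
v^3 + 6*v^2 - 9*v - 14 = (v - 2)*(v + 1)*(v + 7)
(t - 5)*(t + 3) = t^2 - 2*t - 15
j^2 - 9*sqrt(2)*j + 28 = (j - 7*sqrt(2))*(j - 2*sqrt(2))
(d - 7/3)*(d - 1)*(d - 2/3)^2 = d^4 - 14*d^3/3 + 65*d^2/9 - 124*d/27 + 28/27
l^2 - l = l*(l - 1)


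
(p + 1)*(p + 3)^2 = p^3 + 7*p^2 + 15*p + 9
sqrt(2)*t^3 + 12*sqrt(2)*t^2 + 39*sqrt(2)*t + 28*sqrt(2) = (t + 4)*(t + 7)*(sqrt(2)*t + sqrt(2))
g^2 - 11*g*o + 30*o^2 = (g - 6*o)*(g - 5*o)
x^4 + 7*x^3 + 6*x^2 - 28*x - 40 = (x - 2)*(x + 2)^2*(x + 5)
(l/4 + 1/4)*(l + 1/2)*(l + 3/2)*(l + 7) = l^4/4 + 5*l^3/2 + 95*l^2/16 + 5*l + 21/16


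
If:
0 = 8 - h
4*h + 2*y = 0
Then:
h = 8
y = -16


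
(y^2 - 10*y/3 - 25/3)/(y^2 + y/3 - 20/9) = 3*(y - 5)/(3*y - 4)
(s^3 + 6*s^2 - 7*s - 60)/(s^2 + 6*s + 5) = (s^2 + s - 12)/(s + 1)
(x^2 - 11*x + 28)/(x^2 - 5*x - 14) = (x - 4)/(x + 2)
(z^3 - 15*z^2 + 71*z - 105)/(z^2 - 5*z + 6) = (z^2 - 12*z + 35)/(z - 2)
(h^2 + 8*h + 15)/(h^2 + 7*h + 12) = (h + 5)/(h + 4)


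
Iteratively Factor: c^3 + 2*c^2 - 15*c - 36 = (c + 3)*(c^2 - c - 12) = (c + 3)^2*(c - 4)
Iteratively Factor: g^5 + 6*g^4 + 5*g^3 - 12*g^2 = (g)*(g^4 + 6*g^3 + 5*g^2 - 12*g) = g^2*(g^3 + 6*g^2 + 5*g - 12) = g^2*(g - 1)*(g^2 + 7*g + 12) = g^2*(g - 1)*(g + 3)*(g + 4)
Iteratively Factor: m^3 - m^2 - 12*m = (m + 3)*(m^2 - 4*m) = m*(m + 3)*(m - 4)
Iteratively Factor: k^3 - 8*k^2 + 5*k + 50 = (k - 5)*(k^2 - 3*k - 10) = (k - 5)*(k + 2)*(k - 5)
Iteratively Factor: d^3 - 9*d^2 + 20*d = (d - 4)*(d^2 - 5*d) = d*(d - 4)*(d - 5)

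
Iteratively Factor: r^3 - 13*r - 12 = (r + 1)*(r^2 - r - 12) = (r - 4)*(r + 1)*(r + 3)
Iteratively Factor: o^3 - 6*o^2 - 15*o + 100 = (o - 5)*(o^2 - o - 20) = (o - 5)*(o + 4)*(o - 5)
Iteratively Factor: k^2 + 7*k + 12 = (k + 3)*(k + 4)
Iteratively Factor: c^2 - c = (c - 1)*(c)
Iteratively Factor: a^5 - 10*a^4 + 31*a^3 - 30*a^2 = (a)*(a^4 - 10*a^3 + 31*a^2 - 30*a) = a*(a - 5)*(a^3 - 5*a^2 + 6*a) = a^2*(a - 5)*(a^2 - 5*a + 6) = a^2*(a - 5)*(a - 2)*(a - 3)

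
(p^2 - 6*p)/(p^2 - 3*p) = (p - 6)/(p - 3)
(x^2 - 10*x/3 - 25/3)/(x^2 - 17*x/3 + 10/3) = (3*x + 5)/(3*x - 2)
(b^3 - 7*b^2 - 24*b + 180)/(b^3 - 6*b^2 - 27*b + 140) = (b^2 - 12*b + 36)/(b^2 - 11*b + 28)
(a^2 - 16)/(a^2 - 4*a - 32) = (a - 4)/(a - 8)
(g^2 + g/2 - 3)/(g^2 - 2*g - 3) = (-g^2 - g/2 + 3)/(-g^2 + 2*g + 3)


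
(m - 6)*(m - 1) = m^2 - 7*m + 6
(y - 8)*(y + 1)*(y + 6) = y^3 - y^2 - 50*y - 48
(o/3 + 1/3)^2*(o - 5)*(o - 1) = o^4/9 - 4*o^3/9 - 2*o^2/3 + 4*o/9 + 5/9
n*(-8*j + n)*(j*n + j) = -8*j^2*n^2 - 8*j^2*n + j*n^3 + j*n^2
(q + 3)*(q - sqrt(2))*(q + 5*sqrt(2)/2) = q^3 + 3*sqrt(2)*q^2/2 + 3*q^2 - 5*q + 9*sqrt(2)*q/2 - 15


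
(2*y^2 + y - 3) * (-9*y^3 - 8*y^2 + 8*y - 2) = -18*y^5 - 25*y^4 + 35*y^3 + 28*y^2 - 26*y + 6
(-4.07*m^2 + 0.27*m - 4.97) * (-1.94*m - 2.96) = 7.8958*m^3 + 11.5234*m^2 + 8.8426*m + 14.7112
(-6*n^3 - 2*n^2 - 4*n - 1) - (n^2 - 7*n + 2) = -6*n^3 - 3*n^2 + 3*n - 3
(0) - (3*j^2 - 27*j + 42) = -3*j^2 + 27*j - 42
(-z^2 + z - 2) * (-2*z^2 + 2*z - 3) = 2*z^4 - 4*z^3 + 9*z^2 - 7*z + 6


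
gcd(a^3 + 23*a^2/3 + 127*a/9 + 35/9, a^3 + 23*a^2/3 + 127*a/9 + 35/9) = a^3 + 23*a^2/3 + 127*a/9 + 35/9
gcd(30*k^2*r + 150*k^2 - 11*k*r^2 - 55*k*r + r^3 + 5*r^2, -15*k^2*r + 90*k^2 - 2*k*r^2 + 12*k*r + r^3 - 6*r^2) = -5*k + r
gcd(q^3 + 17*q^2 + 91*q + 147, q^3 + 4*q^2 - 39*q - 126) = q^2 + 10*q + 21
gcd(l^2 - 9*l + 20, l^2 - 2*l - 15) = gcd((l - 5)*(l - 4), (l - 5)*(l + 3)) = l - 5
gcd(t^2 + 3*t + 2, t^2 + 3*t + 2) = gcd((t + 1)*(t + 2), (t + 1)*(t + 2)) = t^2 + 3*t + 2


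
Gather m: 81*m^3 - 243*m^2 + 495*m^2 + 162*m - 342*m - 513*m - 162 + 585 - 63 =81*m^3 + 252*m^2 - 693*m + 360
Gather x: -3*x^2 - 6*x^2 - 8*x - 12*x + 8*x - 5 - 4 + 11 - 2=-9*x^2 - 12*x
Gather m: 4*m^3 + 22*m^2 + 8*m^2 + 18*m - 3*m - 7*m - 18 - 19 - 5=4*m^3 + 30*m^2 + 8*m - 42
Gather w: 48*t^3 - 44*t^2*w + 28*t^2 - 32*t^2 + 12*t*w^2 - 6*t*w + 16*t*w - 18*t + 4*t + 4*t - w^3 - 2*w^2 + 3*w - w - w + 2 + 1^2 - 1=48*t^3 - 4*t^2 - 10*t - w^3 + w^2*(12*t - 2) + w*(-44*t^2 + 10*t + 1) + 2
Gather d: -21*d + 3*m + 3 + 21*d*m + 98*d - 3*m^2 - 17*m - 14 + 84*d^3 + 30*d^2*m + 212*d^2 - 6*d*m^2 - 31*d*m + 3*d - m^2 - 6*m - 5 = 84*d^3 + d^2*(30*m + 212) + d*(-6*m^2 - 10*m + 80) - 4*m^2 - 20*m - 16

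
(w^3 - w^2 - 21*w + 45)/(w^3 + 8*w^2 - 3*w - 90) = (w - 3)/(w + 6)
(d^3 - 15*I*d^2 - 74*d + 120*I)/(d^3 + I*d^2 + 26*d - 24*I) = (d^2 - 11*I*d - 30)/(d^2 + 5*I*d + 6)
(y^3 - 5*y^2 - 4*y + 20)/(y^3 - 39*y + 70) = (y + 2)/(y + 7)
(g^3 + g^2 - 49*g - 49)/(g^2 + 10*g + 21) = (g^2 - 6*g - 7)/(g + 3)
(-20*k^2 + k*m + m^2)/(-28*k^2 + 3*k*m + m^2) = (5*k + m)/(7*k + m)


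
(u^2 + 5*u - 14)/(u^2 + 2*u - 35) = (u - 2)/(u - 5)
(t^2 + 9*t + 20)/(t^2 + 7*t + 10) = (t + 4)/(t + 2)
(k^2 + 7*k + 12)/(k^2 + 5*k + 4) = (k + 3)/(k + 1)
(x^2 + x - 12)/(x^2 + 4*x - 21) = (x + 4)/(x + 7)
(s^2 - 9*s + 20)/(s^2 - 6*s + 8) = (s - 5)/(s - 2)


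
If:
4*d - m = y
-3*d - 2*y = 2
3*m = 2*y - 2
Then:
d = -14/39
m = -38/39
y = -6/13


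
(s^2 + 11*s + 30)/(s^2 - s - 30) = (s + 6)/(s - 6)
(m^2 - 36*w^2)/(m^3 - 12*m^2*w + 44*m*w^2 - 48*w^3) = (m + 6*w)/(m^2 - 6*m*w + 8*w^2)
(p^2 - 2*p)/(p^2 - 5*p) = (p - 2)/(p - 5)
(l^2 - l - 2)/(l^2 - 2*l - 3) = (l - 2)/(l - 3)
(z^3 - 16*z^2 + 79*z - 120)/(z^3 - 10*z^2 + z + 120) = (z - 3)/(z + 3)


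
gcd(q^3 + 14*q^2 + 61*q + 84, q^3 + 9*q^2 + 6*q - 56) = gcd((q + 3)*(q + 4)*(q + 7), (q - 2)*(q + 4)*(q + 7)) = q^2 + 11*q + 28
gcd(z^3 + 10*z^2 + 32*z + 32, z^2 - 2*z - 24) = z + 4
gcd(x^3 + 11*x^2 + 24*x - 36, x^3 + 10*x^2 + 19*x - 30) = x^2 + 5*x - 6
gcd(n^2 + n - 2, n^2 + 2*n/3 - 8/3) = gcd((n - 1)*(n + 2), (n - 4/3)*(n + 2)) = n + 2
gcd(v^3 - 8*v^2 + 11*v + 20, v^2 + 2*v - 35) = v - 5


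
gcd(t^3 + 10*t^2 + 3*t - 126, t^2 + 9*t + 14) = t + 7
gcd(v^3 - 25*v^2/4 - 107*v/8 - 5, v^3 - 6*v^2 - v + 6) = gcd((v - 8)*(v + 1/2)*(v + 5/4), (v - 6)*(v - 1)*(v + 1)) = 1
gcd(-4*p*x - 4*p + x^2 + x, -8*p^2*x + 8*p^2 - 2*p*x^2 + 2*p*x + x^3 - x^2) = -4*p + x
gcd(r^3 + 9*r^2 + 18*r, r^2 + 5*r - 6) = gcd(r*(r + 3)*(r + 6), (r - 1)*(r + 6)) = r + 6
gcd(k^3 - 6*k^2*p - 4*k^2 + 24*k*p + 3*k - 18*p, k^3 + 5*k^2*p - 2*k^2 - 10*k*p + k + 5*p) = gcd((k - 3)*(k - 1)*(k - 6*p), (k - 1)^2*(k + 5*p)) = k - 1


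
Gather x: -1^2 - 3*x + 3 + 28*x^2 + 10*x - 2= 28*x^2 + 7*x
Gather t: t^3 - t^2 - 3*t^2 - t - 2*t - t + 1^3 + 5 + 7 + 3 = t^3 - 4*t^2 - 4*t + 16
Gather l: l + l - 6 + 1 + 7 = 2*l + 2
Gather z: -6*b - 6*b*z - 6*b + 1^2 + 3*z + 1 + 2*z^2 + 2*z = -12*b + 2*z^2 + z*(5 - 6*b) + 2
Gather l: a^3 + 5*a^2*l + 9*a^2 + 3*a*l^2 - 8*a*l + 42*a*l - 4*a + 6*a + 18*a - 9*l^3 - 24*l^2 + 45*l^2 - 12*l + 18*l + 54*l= a^3 + 9*a^2 + 20*a - 9*l^3 + l^2*(3*a + 21) + l*(5*a^2 + 34*a + 60)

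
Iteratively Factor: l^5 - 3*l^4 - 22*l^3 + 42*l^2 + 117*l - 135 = (l - 1)*(l^4 - 2*l^3 - 24*l^2 + 18*l + 135) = (l - 1)*(l + 3)*(l^3 - 5*l^2 - 9*l + 45) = (l - 3)*(l - 1)*(l + 3)*(l^2 - 2*l - 15) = (l - 5)*(l - 3)*(l - 1)*(l + 3)*(l + 3)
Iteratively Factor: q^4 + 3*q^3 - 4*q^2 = (q - 1)*(q^3 + 4*q^2) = (q - 1)*(q + 4)*(q^2) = q*(q - 1)*(q + 4)*(q)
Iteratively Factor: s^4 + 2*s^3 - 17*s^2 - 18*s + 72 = (s - 2)*(s^3 + 4*s^2 - 9*s - 36) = (s - 3)*(s - 2)*(s^2 + 7*s + 12) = (s - 3)*(s - 2)*(s + 4)*(s + 3)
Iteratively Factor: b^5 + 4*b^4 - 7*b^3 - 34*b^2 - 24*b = (b + 1)*(b^4 + 3*b^3 - 10*b^2 - 24*b) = (b - 3)*(b + 1)*(b^3 + 6*b^2 + 8*b) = (b - 3)*(b + 1)*(b + 4)*(b^2 + 2*b) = (b - 3)*(b + 1)*(b + 2)*(b + 4)*(b)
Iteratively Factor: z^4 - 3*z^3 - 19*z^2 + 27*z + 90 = (z - 5)*(z^3 + 2*z^2 - 9*z - 18) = (z - 5)*(z - 3)*(z^2 + 5*z + 6) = (z - 5)*(z - 3)*(z + 3)*(z + 2)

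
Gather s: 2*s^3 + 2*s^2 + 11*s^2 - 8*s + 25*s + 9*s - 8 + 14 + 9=2*s^3 + 13*s^2 + 26*s + 15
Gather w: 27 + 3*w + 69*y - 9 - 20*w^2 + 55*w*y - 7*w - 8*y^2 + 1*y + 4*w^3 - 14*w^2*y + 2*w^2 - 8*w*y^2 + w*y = 4*w^3 + w^2*(-14*y - 18) + w*(-8*y^2 + 56*y - 4) - 8*y^2 + 70*y + 18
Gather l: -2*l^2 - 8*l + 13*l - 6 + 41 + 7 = -2*l^2 + 5*l + 42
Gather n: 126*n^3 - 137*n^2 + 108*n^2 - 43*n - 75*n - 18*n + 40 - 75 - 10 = 126*n^3 - 29*n^2 - 136*n - 45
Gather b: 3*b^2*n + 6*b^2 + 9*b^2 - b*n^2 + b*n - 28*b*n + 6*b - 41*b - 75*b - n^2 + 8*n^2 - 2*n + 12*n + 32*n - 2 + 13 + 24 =b^2*(3*n + 15) + b*(-n^2 - 27*n - 110) + 7*n^2 + 42*n + 35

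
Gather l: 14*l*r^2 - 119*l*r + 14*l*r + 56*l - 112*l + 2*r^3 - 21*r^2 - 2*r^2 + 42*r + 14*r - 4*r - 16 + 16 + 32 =l*(14*r^2 - 105*r - 56) + 2*r^3 - 23*r^2 + 52*r + 32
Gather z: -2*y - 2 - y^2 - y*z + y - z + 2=-y^2 - y + z*(-y - 1)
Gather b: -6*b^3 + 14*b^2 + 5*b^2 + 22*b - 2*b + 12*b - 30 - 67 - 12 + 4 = -6*b^3 + 19*b^2 + 32*b - 105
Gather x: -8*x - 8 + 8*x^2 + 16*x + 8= 8*x^2 + 8*x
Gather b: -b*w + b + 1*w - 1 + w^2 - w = b*(1 - w) + w^2 - 1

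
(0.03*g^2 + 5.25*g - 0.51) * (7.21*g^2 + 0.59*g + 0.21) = 0.2163*g^4 + 37.8702*g^3 - 0.573300000000001*g^2 + 0.8016*g - 0.1071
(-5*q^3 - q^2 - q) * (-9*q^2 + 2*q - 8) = 45*q^5 - q^4 + 47*q^3 + 6*q^2 + 8*q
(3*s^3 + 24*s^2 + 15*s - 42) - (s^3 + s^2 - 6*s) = 2*s^3 + 23*s^2 + 21*s - 42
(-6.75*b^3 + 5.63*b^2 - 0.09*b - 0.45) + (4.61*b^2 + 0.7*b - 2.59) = -6.75*b^3 + 10.24*b^2 + 0.61*b - 3.04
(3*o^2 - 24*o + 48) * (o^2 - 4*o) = 3*o^4 - 36*o^3 + 144*o^2 - 192*o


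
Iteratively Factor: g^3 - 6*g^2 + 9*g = (g - 3)*(g^2 - 3*g) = g*(g - 3)*(g - 3)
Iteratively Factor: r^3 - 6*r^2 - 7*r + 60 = (r - 4)*(r^2 - 2*r - 15) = (r - 4)*(r + 3)*(r - 5)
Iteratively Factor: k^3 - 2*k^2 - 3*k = (k + 1)*(k^2 - 3*k) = (k - 3)*(k + 1)*(k)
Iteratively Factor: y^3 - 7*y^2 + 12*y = (y - 3)*(y^2 - 4*y) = y*(y - 3)*(y - 4)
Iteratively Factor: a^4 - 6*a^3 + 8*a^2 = (a - 2)*(a^3 - 4*a^2) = (a - 4)*(a - 2)*(a^2) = a*(a - 4)*(a - 2)*(a)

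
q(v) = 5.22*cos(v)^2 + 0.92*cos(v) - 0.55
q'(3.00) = 1.33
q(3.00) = 3.66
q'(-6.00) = -3.06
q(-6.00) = 5.15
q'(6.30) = -0.19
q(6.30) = 5.59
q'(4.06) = -4.31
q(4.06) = 0.82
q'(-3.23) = 0.84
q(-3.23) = 3.71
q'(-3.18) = 0.37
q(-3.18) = 3.74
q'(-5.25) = -5.38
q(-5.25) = 1.29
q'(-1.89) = -2.24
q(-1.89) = -0.32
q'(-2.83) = -2.76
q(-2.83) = 3.30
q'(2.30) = 4.50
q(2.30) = 1.15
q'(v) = -10.44*sin(v)*cos(v) - 0.92*sin(v)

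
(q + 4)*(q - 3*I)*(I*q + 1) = I*q^3 + 4*q^2 + 4*I*q^2 + 16*q - 3*I*q - 12*I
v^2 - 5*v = v*(v - 5)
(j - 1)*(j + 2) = j^2 + j - 2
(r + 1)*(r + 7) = r^2 + 8*r + 7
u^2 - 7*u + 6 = (u - 6)*(u - 1)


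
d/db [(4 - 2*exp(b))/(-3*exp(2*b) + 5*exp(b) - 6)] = 2*(-(exp(b) - 2)*(6*exp(b) - 5) + 3*exp(2*b) - 5*exp(b) + 6)*exp(b)/(3*exp(2*b) - 5*exp(b) + 6)^2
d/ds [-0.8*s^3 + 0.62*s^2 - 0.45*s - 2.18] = -2.4*s^2 + 1.24*s - 0.45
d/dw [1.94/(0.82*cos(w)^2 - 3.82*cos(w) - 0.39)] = (3.1816*cos(w) - 7.4108)*sin(w)/(-0.82*cos(w)^2 + 3.82*cos(w) + 0.39)^2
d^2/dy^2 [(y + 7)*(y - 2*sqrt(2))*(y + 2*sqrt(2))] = 6*y + 14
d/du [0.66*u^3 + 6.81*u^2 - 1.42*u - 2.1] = 1.98*u^2 + 13.62*u - 1.42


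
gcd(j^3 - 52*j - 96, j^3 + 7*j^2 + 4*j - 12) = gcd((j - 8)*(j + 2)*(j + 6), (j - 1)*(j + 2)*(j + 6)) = j^2 + 8*j + 12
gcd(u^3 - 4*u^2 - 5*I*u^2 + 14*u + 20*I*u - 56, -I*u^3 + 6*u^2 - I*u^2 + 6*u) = 1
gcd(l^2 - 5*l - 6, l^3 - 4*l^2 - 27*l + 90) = l - 6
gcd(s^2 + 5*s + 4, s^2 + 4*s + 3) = s + 1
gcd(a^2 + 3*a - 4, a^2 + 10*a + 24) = a + 4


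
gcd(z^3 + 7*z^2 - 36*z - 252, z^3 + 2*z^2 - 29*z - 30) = z + 6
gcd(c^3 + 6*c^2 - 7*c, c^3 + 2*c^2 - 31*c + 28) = c^2 + 6*c - 7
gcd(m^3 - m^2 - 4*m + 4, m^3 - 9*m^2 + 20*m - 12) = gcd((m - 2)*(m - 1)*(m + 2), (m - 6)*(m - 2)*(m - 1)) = m^2 - 3*m + 2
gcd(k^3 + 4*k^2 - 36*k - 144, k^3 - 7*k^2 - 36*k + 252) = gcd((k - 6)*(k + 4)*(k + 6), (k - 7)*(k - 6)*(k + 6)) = k^2 - 36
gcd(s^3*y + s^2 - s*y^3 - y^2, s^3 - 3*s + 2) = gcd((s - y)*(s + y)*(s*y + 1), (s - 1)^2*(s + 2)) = 1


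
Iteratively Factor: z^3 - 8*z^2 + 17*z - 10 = (z - 5)*(z^2 - 3*z + 2) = (z - 5)*(z - 1)*(z - 2)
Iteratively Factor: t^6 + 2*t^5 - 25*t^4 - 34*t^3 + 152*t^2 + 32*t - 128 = (t + 4)*(t^5 - 2*t^4 - 17*t^3 + 34*t^2 + 16*t - 32) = (t + 1)*(t + 4)*(t^4 - 3*t^3 - 14*t^2 + 48*t - 32) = (t - 1)*(t + 1)*(t + 4)*(t^3 - 2*t^2 - 16*t + 32) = (t - 4)*(t - 1)*(t + 1)*(t + 4)*(t^2 + 2*t - 8) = (t - 4)*(t - 1)*(t + 1)*(t + 4)^2*(t - 2)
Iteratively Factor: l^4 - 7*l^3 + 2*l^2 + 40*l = (l - 4)*(l^3 - 3*l^2 - 10*l) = (l - 5)*(l - 4)*(l^2 + 2*l) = l*(l - 5)*(l - 4)*(l + 2)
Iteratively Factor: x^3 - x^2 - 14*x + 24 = (x + 4)*(x^2 - 5*x + 6) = (x - 2)*(x + 4)*(x - 3)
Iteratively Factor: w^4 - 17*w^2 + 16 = (w - 1)*(w^3 + w^2 - 16*w - 16) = (w - 4)*(w - 1)*(w^2 + 5*w + 4) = (w - 4)*(w - 1)*(w + 1)*(w + 4)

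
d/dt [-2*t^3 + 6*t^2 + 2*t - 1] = -6*t^2 + 12*t + 2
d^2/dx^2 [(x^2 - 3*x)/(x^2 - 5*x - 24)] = 4*(x^3 + 36*x^2 - 108*x + 468)/(x^6 - 15*x^5 + 3*x^4 + 595*x^3 - 72*x^2 - 8640*x - 13824)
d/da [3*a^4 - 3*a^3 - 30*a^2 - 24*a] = 12*a^3 - 9*a^2 - 60*a - 24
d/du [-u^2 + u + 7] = 1 - 2*u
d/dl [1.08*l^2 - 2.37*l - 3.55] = 2.16*l - 2.37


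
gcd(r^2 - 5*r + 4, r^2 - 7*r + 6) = r - 1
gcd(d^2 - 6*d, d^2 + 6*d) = d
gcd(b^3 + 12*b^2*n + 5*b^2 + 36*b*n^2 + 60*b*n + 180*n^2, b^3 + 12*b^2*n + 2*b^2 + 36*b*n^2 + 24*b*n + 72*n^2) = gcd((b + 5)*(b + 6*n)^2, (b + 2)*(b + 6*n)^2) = b^2 + 12*b*n + 36*n^2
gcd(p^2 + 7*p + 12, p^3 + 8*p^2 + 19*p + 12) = p^2 + 7*p + 12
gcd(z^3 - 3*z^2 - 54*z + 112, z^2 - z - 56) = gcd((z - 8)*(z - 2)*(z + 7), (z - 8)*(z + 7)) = z^2 - z - 56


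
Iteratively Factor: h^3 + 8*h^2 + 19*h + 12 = (h + 4)*(h^2 + 4*h + 3) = (h + 3)*(h + 4)*(h + 1)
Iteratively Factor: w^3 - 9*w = (w)*(w^2 - 9) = w*(w - 3)*(w + 3)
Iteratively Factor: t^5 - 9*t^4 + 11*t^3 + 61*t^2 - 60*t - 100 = (t - 5)*(t^4 - 4*t^3 - 9*t^2 + 16*t + 20) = (t - 5)*(t + 2)*(t^3 - 6*t^2 + 3*t + 10) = (t - 5)*(t - 2)*(t + 2)*(t^2 - 4*t - 5) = (t - 5)^2*(t - 2)*(t + 2)*(t + 1)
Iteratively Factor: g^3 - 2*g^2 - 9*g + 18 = (g - 2)*(g^2 - 9) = (g - 3)*(g - 2)*(g + 3)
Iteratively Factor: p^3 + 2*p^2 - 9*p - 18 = (p - 3)*(p^2 + 5*p + 6) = (p - 3)*(p + 2)*(p + 3)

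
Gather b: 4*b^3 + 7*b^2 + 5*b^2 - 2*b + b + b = 4*b^3 + 12*b^2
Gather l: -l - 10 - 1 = -l - 11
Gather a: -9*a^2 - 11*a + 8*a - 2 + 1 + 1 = -9*a^2 - 3*a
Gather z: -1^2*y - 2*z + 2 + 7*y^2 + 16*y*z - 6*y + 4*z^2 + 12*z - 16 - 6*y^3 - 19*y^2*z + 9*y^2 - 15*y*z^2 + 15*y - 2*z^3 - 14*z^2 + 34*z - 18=-6*y^3 + 16*y^2 + 8*y - 2*z^3 + z^2*(-15*y - 10) + z*(-19*y^2 + 16*y + 44) - 32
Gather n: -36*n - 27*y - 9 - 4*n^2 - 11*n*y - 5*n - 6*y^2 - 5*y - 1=-4*n^2 + n*(-11*y - 41) - 6*y^2 - 32*y - 10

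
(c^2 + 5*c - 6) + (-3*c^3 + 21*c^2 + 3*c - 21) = -3*c^3 + 22*c^2 + 8*c - 27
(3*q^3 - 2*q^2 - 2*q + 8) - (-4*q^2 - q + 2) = 3*q^3 + 2*q^2 - q + 6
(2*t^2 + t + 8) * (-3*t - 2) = -6*t^3 - 7*t^2 - 26*t - 16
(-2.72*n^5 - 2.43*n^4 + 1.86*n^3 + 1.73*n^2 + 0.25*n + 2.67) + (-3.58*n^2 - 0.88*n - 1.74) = -2.72*n^5 - 2.43*n^4 + 1.86*n^3 - 1.85*n^2 - 0.63*n + 0.93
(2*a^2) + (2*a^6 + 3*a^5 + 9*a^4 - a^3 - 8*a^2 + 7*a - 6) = 2*a^6 + 3*a^5 + 9*a^4 - a^3 - 6*a^2 + 7*a - 6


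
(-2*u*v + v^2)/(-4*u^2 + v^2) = v/(2*u + v)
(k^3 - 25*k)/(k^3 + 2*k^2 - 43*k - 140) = k*(k - 5)/(k^2 - 3*k - 28)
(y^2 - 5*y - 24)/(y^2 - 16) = (y^2 - 5*y - 24)/(y^2 - 16)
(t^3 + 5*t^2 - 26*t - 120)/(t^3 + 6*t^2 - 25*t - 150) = (t + 4)/(t + 5)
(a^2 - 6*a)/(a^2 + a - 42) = a/(a + 7)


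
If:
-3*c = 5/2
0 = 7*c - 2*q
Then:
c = -5/6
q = -35/12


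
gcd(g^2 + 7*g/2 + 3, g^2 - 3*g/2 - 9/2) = g + 3/2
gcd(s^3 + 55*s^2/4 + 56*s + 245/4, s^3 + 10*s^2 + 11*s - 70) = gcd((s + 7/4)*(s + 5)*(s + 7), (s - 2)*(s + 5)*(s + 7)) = s^2 + 12*s + 35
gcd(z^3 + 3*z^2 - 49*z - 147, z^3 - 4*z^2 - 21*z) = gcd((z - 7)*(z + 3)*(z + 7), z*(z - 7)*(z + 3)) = z^2 - 4*z - 21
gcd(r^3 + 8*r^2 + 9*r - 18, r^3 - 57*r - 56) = 1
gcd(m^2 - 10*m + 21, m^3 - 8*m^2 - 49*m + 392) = m - 7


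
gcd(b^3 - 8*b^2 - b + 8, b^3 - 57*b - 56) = b^2 - 7*b - 8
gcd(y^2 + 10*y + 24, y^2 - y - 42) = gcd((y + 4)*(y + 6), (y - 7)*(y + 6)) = y + 6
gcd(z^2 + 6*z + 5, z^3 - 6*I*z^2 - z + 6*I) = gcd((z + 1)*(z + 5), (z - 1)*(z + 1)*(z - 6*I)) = z + 1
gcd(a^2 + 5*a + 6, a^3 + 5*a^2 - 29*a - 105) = a + 3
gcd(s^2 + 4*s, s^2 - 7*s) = s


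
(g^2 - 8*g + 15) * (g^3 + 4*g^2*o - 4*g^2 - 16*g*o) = g^5 + 4*g^4*o - 12*g^4 - 48*g^3*o + 47*g^3 + 188*g^2*o - 60*g^2 - 240*g*o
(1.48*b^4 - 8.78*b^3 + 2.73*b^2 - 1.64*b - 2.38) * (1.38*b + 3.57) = 2.0424*b^5 - 6.8328*b^4 - 27.5772*b^3 + 7.4829*b^2 - 9.1392*b - 8.4966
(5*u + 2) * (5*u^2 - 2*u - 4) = 25*u^3 - 24*u - 8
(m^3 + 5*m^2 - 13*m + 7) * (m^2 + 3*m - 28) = m^5 + 8*m^4 - 26*m^3 - 172*m^2 + 385*m - 196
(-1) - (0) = -1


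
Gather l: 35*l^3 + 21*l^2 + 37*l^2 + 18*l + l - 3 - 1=35*l^3 + 58*l^2 + 19*l - 4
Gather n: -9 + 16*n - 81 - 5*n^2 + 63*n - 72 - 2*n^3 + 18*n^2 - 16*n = -2*n^3 + 13*n^2 + 63*n - 162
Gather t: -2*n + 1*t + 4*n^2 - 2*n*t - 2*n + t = 4*n^2 - 4*n + t*(2 - 2*n)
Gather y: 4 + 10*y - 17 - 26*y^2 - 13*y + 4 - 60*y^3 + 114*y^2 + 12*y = -60*y^3 + 88*y^2 + 9*y - 9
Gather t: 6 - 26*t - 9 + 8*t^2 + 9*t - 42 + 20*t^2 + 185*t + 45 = 28*t^2 + 168*t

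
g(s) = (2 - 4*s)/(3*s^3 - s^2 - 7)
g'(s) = (2 - 4*s)*(-9*s^2 + 2*s)/(3*s^3 - s^2 - 7)^2 - 4/(3*s^3 - s^2 - 7) = 2*(-6*s^3 + 2*s^2 + s*(2*s - 1)*(9*s - 2) + 14)/(-3*s^3 + s^2 + 7)^2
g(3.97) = -0.08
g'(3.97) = 0.04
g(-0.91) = -0.56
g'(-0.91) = -0.12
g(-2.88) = -0.16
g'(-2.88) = -0.10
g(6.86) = -0.03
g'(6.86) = 0.01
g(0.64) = 0.08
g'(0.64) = 0.63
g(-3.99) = -0.08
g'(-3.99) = -0.04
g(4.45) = -0.07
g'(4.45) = 0.03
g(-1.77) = -0.34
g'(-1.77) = -0.25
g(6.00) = -0.04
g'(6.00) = 0.01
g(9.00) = -0.02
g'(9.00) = 0.00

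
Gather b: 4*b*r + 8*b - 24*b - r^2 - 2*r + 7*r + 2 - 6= b*(4*r - 16) - r^2 + 5*r - 4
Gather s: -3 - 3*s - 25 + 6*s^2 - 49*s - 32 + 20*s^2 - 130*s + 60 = 26*s^2 - 182*s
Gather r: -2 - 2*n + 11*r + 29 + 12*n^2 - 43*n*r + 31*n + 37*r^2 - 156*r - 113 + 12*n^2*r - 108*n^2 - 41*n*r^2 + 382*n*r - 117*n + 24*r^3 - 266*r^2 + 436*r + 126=-96*n^2 - 88*n + 24*r^3 + r^2*(-41*n - 229) + r*(12*n^2 + 339*n + 291) + 40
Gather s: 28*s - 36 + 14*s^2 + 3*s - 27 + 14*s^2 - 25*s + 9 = 28*s^2 + 6*s - 54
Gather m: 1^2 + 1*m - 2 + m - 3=2*m - 4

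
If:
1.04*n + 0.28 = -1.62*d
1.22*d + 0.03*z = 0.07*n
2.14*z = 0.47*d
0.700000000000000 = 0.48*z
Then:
No Solution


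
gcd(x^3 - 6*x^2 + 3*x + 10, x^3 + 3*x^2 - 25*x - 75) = x - 5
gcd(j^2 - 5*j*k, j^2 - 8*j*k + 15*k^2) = j - 5*k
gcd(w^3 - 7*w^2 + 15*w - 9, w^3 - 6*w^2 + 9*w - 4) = w - 1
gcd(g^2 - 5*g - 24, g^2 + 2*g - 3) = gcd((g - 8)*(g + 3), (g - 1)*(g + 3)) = g + 3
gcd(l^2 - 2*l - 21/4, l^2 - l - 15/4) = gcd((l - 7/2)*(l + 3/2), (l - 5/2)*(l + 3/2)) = l + 3/2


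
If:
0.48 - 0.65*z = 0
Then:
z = 0.74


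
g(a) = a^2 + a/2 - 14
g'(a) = 2*a + 1/2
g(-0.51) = -13.99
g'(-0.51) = -0.52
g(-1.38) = -12.79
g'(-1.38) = -2.26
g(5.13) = 14.88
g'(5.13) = 10.76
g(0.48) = -13.53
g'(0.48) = 1.46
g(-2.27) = -9.98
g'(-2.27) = -4.04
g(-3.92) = -0.59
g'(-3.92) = -7.34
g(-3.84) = -1.17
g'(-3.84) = -7.18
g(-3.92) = -0.59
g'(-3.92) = -7.34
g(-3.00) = -6.50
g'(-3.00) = -5.50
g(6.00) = 25.00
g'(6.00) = 12.50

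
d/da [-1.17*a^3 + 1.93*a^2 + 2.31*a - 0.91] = -3.51*a^2 + 3.86*a + 2.31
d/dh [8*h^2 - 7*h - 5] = 16*h - 7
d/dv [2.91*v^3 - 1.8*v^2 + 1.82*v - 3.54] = 8.73*v^2 - 3.6*v + 1.82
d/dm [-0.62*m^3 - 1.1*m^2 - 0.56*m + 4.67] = -1.86*m^2 - 2.2*m - 0.56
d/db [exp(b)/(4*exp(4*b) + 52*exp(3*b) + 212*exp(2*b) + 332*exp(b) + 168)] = (-3*exp(4*b) - 26*exp(3*b) - 53*exp(2*b) + 42)*exp(b)/(4*(exp(8*b) + 26*exp(7*b) + 275*exp(6*b) + 1544*exp(5*b) + 5051*exp(4*b) + 9890*exp(3*b) + 11341*exp(2*b) + 6972*exp(b) + 1764))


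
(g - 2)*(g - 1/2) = g^2 - 5*g/2 + 1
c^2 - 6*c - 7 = (c - 7)*(c + 1)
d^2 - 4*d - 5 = (d - 5)*(d + 1)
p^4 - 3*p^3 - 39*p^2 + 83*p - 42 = (p - 7)*(p - 1)^2*(p + 6)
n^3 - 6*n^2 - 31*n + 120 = (n - 8)*(n - 3)*(n + 5)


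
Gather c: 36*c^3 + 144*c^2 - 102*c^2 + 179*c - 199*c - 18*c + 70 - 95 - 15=36*c^3 + 42*c^2 - 38*c - 40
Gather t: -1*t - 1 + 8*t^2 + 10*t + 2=8*t^2 + 9*t + 1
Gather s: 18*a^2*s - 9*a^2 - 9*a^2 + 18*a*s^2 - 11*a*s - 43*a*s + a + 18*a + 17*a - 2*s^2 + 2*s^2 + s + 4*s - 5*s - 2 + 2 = -18*a^2 + 18*a*s^2 + 36*a + s*(18*a^2 - 54*a)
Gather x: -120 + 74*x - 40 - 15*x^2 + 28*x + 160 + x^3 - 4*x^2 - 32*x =x^3 - 19*x^2 + 70*x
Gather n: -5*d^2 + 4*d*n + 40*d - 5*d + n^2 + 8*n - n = -5*d^2 + 35*d + n^2 + n*(4*d + 7)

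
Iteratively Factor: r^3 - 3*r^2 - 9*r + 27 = (r + 3)*(r^2 - 6*r + 9) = (r - 3)*(r + 3)*(r - 3)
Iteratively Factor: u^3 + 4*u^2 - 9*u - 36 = (u - 3)*(u^2 + 7*u + 12) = (u - 3)*(u + 4)*(u + 3)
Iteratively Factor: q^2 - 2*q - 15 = (q - 5)*(q + 3)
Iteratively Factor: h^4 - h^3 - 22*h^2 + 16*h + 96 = (h - 4)*(h^3 + 3*h^2 - 10*h - 24) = (h - 4)*(h - 3)*(h^2 + 6*h + 8) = (h - 4)*(h - 3)*(h + 2)*(h + 4)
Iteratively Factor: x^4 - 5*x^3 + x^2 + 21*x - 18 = (x - 3)*(x^3 - 2*x^2 - 5*x + 6) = (x - 3)*(x + 2)*(x^2 - 4*x + 3) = (x - 3)^2*(x + 2)*(x - 1)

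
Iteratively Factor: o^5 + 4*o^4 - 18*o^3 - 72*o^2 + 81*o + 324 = (o - 3)*(o^4 + 7*o^3 + 3*o^2 - 63*o - 108) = (o - 3)*(o + 4)*(o^3 + 3*o^2 - 9*o - 27) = (o - 3)*(o + 3)*(o + 4)*(o^2 - 9) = (o - 3)^2*(o + 3)*(o + 4)*(o + 3)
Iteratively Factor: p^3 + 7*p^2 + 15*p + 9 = (p + 1)*(p^2 + 6*p + 9) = (p + 1)*(p + 3)*(p + 3)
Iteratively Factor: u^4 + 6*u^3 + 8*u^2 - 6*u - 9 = (u + 1)*(u^3 + 5*u^2 + 3*u - 9) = (u + 1)*(u + 3)*(u^2 + 2*u - 3) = (u - 1)*(u + 1)*(u + 3)*(u + 3)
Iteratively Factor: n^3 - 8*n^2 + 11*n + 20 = (n + 1)*(n^2 - 9*n + 20) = (n - 5)*(n + 1)*(n - 4)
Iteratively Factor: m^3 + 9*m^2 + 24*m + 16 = (m + 1)*(m^2 + 8*m + 16) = (m + 1)*(m + 4)*(m + 4)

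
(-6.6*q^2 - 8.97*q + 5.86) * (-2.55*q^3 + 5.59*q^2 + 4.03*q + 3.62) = 16.83*q^5 - 14.0205*q^4 - 91.6833*q^3 - 27.2837*q^2 - 8.8556*q + 21.2132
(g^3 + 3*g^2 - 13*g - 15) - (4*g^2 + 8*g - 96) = g^3 - g^2 - 21*g + 81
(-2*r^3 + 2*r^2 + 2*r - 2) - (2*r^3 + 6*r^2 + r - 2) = -4*r^3 - 4*r^2 + r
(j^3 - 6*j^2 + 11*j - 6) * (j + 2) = j^4 - 4*j^3 - j^2 + 16*j - 12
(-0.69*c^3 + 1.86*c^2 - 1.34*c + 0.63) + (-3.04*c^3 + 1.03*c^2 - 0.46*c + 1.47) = -3.73*c^3 + 2.89*c^2 - 1.8*c + 2.1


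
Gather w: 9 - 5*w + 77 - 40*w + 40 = 126 - 45*w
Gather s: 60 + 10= 70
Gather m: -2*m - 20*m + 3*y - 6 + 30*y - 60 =-22*m + 33*y - 66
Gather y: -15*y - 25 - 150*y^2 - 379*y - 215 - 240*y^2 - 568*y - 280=-390*y^2 - 962*y - 520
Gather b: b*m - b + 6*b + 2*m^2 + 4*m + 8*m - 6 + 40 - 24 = b*(m + 5) + 2*m^2 + 12*m + 10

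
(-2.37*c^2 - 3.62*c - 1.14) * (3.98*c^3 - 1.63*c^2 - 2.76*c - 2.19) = -9.4326*c^5 - 10.5445*c^4 + 7.9046*c^3 + 17.0397*c^2 + 11.0742*c + 2.4966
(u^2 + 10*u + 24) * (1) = u^2 + 10*u + 24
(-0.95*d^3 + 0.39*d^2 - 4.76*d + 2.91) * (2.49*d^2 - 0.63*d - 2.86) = -2.3655*d^5 + 1.5696*d^4 - 9.3811*d^3 + 9.1293*d^2 + 11.7803*d - 8.3226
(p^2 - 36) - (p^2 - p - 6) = p - 30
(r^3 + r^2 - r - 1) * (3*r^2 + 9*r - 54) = 3*r^5 + 12*r^4 - 48*r^3 - 66*r^2 + 45*r + 54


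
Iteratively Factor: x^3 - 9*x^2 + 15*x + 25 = (x - 5)*(x^2 - 4*x - 5) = (x - 5)*(x + 1)*(x - 5)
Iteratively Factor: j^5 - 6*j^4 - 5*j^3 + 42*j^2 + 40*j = (j)*(j^4 - 6*j^3 - 5*j^2 + 42*j + 40) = j*(j + 2)*(j^3 - 8*j^2 + 11*j + 20) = j*(j - 4)*(j + 2)*(j^2 - 4*j - 5) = j*(j - 4)*(j + 1)*(j + 2)*(j - 5)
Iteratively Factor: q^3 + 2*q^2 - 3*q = (q - 1)*(q^2 + 3*q) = q*(q - 1)*(q + 3)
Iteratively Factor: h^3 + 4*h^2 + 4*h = (h + 2)*(h^2 + 2*h) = (h + 2)^2*(h)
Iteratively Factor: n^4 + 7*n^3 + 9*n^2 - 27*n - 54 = (n - 2)*(n^3 + 9*n^2 + 27*n + 27) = (n - 2)*(n + 3)*(n^2 + 6*n + 9) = (n - 2)*(n + 3)^2*(n + 3)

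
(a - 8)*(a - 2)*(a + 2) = a^3 - 8*a^2 - 4*a + 32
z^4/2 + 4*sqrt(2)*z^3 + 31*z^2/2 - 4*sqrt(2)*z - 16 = (z/2 + 1/2)*(z - 1)*(z + 4*sqrt(2))^2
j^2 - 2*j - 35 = (j - 7)*(j + 5)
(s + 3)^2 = s^2 + 6*s + 9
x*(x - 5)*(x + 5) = x^3 - 25*x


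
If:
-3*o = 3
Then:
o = -1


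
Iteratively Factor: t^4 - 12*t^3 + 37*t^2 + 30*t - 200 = (t - 4)*(t^3 - 8*t^2 + 5*t + 50) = (t - 4)*(t + 2)*(t^2 - 10*t + 25) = (t - 5)*(t - 4)*(t + 2)*(t - 5)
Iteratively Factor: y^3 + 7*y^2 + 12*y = (y + 4)*(y^2 + 3*y) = (y + 3)*(y + 4)*(y)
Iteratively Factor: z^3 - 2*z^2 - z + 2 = (z - 1)*(z^2 - z - 2) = (z - 1)*(z + 1)*(z - 2)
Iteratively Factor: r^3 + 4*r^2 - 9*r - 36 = (r - 3)*(r^2 + 7*r + 12) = (r - 3)*(r + 4)*(r + 3)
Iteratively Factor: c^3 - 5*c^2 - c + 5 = (c - 1)*(c^2 - 4*c - 5) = (c - 5)*(c - 1)*(c + 1)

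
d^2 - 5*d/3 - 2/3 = (d - 2)*(d + 1/3)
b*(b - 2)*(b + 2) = b^3 - 4*b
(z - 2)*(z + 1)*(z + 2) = z^3 + z^2 - 4*z - 4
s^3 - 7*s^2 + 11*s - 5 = (s - 5)*(s - 1)^2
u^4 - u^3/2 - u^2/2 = u^2*(u - 1)*(u + 1/2)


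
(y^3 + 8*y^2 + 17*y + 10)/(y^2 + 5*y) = y + 3 + 2/y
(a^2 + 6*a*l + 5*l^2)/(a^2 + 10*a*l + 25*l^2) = (a + l)/(a + 5*l)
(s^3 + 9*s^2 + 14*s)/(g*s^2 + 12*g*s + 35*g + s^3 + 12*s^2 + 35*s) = s*(s + 2)/(g*s + 5*g + s^2 + 5*s)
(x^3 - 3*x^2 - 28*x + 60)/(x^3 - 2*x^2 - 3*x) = (-x^3 + 3*x^2 + 28*x - 60)/(x*(-x^2 + 2*x + 3))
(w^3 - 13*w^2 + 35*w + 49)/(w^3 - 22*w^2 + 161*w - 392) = (w + 1)/(w - 8)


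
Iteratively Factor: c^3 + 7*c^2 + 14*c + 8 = (c + 1)*(c^2 + 6*c + 8) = (c + 1)*(c + 2)*(c + 4)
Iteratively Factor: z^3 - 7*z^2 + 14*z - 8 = (z - 1)*(z^2 - 6*z + 8) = (z - 4)*(z - 1)*(z - 2)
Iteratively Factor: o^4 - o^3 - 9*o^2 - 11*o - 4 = (o + 1)*(o^3 - 2*o^2 - 7*o - 4) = (o + 1)^2*(o^2 - 3*o - 4) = (o + 1)^3*(o - 4)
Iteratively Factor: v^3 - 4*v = (v - 2)*(v^2 + 2*v) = v*(v - 2)*(v + 2)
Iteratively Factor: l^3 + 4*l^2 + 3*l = (l + 1)*(l^2 + 3*l) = l*(l + 1)*(l + 3)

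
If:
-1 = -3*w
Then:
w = 1/3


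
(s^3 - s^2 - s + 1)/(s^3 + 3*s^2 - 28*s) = (s^3 - s^2 - s + 1)/(s*(s^2 + 3*s - 28))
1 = 1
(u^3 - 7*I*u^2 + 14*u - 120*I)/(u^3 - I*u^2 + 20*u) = (u - 6*I)/u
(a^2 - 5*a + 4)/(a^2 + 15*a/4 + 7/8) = 8*(a^2 - 5*a + 4)/(8*a^2 + 30*a + 7)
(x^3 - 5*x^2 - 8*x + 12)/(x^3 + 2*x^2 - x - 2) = (x - 6)/(x + 1)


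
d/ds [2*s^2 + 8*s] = 4*s + 8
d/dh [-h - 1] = -1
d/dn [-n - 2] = -1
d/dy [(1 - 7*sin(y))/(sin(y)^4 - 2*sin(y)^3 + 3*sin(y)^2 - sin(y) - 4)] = (21*sin(y)^4 + 27*sin(y)^2 - 30*sin(y) + 8*sin(3*y) + 29)*cos(y)/(sin(y)^4 - 2*sin(y)^3 + 3*sin(y)^2 - sin(y) - 4)^2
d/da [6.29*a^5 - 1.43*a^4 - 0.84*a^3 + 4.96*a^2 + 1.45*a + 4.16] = 31.45*a^4 - 5.72*a^3 - 2.52*a^2 + 9.92*a + 1.45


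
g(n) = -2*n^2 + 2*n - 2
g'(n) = 2 - 4*n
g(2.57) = -10.07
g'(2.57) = -8.28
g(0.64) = -1.54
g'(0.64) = -0.56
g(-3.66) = -36.11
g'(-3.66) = 16.64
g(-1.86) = -12.64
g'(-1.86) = 9.44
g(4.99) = -41.82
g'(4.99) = -17.96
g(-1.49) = -9.42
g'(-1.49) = 7.96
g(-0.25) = -2.62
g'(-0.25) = 3.00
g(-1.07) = -6.43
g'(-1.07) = 6.28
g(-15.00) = -482.00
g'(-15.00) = 62.00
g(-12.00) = -314.00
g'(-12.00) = 50.00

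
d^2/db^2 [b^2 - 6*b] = 2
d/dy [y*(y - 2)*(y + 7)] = 3*y^2 + 10*y - 14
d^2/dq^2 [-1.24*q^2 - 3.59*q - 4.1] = -2.48000000000000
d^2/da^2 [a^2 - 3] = 2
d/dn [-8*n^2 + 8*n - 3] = 8 - 16*n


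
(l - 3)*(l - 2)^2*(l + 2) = l^4 - 5*l^3 + 2*l^2 + 20*l - 24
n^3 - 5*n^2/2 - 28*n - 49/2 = (n - 7)*(n + 1)*(n + 7/2)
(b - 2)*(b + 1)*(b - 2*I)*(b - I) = b^4 - b^3 - 3*I*b^3 - 4*b^2 + 3*I*b^2 + 2*b + 6*I*b + 4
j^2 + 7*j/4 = j*(j + 7/4)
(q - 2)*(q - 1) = q^2 - 3*q + 2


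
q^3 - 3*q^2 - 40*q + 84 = (q - 7)*(q - 2)*(q + 6)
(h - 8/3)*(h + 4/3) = h^2 - 4*h/3 - 32/9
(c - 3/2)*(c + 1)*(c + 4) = c^3 + 7*c^2/2 - 7*c/2 - 6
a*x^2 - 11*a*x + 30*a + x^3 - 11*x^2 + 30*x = (a + x)*(x - 6)*(x - 5)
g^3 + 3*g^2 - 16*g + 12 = (g - 2)*(g - 1)*(g + 6)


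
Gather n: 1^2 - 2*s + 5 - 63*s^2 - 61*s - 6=-63*s^2 - 63*s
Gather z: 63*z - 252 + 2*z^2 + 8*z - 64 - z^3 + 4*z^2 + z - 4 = -z^3 + 6*z^2 + 72*z - 320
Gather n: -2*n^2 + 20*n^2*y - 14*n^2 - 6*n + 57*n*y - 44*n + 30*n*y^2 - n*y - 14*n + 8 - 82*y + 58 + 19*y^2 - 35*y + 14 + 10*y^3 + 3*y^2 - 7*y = n^2*(20*y - 16) + n*(30*y^2 + 56*y - 64) + 10*y^3 + 22*y^2 - 124*y + 80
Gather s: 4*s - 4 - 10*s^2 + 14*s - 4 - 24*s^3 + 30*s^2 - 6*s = -24*s^3 + 20*s^2 + 12*s - 8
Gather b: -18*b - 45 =-18*b - 45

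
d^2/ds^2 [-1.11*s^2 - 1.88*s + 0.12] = -2.22000000000000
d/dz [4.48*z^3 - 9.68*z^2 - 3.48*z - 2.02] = 13.44*z^2 - 19.36*z - 3.48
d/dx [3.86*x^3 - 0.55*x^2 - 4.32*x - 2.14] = 11.58*x^2 - 1.1*x - 4.32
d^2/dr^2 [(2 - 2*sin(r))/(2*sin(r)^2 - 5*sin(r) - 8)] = 2*(-4*sin(r)^5 + 6*sin(r)^4 - 118*sin(r)^3 + 105*sin(r)^2 + 52*sin(r) - 162)/(5*sin(r) + cos(2*r) + 7)^3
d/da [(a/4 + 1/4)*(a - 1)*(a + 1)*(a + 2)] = a^3 + 9*a^2/4 + a/2 - 3/4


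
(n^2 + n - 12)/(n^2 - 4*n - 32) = (n - 3)/(n - 8)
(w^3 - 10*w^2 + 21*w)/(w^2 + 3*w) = (w^2 - 10*w + 21)/(w + 3)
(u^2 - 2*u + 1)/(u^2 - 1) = (u - 1)/(u + 1)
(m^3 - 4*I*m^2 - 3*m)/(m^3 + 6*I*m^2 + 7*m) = (m - 3*I)/(m + 7*I)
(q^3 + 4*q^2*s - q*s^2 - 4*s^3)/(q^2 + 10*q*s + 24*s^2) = (q^2 - s^2)/(q + 6*s)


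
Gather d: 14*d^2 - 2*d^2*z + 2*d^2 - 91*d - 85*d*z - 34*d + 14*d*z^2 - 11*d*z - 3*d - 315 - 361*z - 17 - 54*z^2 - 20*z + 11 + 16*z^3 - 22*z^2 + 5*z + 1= d^2*(16 - 2*z) + d*(14*z^2 - 96*z - 128) + 16*z^3 - 76*z^2 - 376*z - 320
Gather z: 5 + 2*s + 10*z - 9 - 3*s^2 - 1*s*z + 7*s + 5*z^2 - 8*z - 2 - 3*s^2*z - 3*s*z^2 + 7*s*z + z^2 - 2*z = -3*s^2 + 9*s + z^2*(6 - 3*s) + z*(-3*s^2 + 6*s) - 6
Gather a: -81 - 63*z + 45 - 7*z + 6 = -70*z - 30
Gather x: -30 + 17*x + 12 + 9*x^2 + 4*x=9*x^2 + 21*x - 18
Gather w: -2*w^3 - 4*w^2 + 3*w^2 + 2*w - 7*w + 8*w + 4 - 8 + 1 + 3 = -2*w^3 - w^2 + 3*w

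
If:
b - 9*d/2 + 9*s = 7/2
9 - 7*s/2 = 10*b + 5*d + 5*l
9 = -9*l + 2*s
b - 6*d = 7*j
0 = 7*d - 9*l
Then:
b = 21596/8959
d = -13077/8959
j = 14294/8959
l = -10171/8959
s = -5454/8959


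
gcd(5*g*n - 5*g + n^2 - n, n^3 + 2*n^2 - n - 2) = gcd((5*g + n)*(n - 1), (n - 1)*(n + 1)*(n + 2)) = n - 1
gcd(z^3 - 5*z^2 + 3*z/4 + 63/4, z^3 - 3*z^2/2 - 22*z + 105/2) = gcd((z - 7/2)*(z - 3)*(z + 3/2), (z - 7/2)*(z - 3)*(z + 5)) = z^2 - 13*z/2 + 21/2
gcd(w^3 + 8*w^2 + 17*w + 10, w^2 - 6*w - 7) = w + 1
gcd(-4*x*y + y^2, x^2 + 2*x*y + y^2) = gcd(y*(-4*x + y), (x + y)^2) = 1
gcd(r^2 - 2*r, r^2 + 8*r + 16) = 1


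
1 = 1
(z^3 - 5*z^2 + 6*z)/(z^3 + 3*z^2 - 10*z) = (z - 3)/(z + 5)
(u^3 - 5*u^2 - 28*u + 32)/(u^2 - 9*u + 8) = u + 4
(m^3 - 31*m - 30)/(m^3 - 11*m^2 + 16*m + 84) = (m^2 + 6*m + 5)/(m^2 - 5*m - 14)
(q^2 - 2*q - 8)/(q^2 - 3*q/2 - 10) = 2*(q + 2)/(2*q + 5)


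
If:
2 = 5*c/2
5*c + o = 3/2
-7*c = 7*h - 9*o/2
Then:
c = 4/5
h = -337/140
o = -5/2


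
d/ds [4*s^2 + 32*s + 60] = 8*s + 32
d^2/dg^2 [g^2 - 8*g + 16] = 2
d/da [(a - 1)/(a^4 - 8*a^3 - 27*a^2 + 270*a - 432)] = (-3*a^3 + 11*a^2 + 36*a + 54)/(a^7 - 13*a^6 - 29*a^5 + 885*a^4 - 1800*a^3 - 13068*a^2 + 57024*a - 62208)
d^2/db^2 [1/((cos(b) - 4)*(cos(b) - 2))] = (-4*sin(b)^4 + 6*sin(b)^2 - 141*cos(b)/2 + 9*cos(3*b)/2 + 54)/((cos(b) - 4)^3*(cos(b) - 2)^3)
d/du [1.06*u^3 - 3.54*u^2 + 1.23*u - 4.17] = 3.18*u^2 - 7.08*u + 1.23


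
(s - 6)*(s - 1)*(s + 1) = s^3 - 6*s^2 - s + 6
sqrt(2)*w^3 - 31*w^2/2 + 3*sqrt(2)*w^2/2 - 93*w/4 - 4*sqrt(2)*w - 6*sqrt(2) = (w + 3/2)*(w - 8*sqrt(2))*(sqrt(2)*w + 1/2)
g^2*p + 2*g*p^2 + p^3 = p*(g + p)^2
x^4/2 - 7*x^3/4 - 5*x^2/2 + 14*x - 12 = (x/2 + sqrt(2))*(x - 2)*(x - 3/2)*(x - 2*sqrt(2))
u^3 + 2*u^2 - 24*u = u*(u - 4)*(u + 6)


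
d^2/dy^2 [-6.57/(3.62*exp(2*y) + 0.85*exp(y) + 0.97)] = (-6.57*(7.24*exp(y) + 0.85)*(14.48*exp(y) + 1.7)*exp(y) + (95.1336*exp(y) + 5.5845)*(3.62*exp(2*y) + 0.85*exp(y) + 0.97))*exp(y)/(3.62*exp(2*y) + 0.85*exp(y) + 0.97)^3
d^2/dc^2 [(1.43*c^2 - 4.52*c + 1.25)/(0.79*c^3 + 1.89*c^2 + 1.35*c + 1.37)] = (1.784926*c^6 - 16.925592*c^5 - 40.281942*c^4 - 21.75356*c^3 + 71.277258*c^2 + 81.240816*c + 20.170414)/(0.493039*c^9 + 3.538647*c^8 + 10.993482*c^7 + 21.41043*c^6 + 31.059612*c^5 + 33.781536*c^4 + 27.881958*c^3 + 18.132498*c^2 + 7.601445*c + 2.571353)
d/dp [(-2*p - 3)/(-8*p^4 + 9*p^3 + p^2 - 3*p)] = (-48*p^4 - 60*p^3 + 83*p^2 + 6*p - 9)/(p^2*(64*p^6 - 144*p^5 + 65*p^4 + 66*p^3 - 53*p^2 - 6*p + 9))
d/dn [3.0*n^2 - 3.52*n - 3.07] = 6.0*n - 3.52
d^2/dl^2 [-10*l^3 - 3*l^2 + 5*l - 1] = -60*l - 6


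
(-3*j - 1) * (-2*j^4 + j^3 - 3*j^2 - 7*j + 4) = 6*j^5 - j^4 + 8*j^3 + 24*j^2 - 5*j - 4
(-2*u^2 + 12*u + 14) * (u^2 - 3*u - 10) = -2*u^4 + 18*u^3 - 2*u^2 - 162*u - 140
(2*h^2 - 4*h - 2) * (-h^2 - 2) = -2*h^4 + 4*h^3 - 2*h^2 + 8*h + 4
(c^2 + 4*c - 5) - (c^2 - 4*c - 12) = 8*c + 7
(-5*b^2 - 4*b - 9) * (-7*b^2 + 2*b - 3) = 35*b^4 + 18*b^3 + 70*b^2 - 6*b + 27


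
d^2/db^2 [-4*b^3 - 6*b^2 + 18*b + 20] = -24*b - 12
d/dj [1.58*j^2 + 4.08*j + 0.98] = 3.16*j + 4.08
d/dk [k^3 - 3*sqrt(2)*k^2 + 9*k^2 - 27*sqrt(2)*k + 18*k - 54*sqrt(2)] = 3*k^2 - 6*sqrt(2)*k + 18*k - 27*sqrt(2) + 18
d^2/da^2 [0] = 0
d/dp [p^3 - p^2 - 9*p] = 3*p^2 - 2*p - 9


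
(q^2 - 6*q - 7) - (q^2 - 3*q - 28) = 21 - 3*q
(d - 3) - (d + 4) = -7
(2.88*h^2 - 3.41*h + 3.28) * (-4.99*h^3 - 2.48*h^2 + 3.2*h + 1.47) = -14.3712*h^5 + 9.8735*h^4 + 1.3056*h^3 - 14.8128*h^2 + 5.4833*h + 4.8216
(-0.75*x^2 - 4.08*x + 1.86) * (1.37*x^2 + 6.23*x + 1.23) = -1.0275*x^4 - 10.2621*x^3 - 23.7927*x^2 + 6.5694*x + 2.2878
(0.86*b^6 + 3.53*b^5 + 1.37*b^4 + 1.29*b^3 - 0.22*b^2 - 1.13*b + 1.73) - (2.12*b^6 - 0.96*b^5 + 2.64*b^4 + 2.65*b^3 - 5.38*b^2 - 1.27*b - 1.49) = -1.26*b^6 + 4.49*b^5 - 1.27*b^4 - 1.36*b^3 + 5.16*b^2 + 0.14*b + 3.22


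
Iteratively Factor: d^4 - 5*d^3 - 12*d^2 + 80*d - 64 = (d + 4)*(d^3 - 9*d^2 + 24*d - 16) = (d - 1)*(d + 4)*(d^2 - 8*d + 16) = (d - 4)*(d - 1)*(d + 4)*(d - 4)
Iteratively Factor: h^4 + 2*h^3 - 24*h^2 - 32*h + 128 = (h - 2)*(h^3 + 4*h^2 - 16*h - 64) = (h - 2)*(h + 4)*(h^2 - 16) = (h - 2)*(h + 4)^2*(h - 4)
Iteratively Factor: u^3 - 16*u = (u - 4)*(u^2 + 4*u) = u*(u - 4)*(u + 4)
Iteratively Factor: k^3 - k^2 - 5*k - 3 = (k - 3)*(k^2 + 2*k + 1) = (k - 3)*(k + 1)*(k + 1)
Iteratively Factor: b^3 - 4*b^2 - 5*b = (b - 5)*(b^2 + b) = b*(b - 5)*(b + 1)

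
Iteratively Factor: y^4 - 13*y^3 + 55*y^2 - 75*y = (y)*(y^3 - 13*y^2 + 55*y - 75) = y*(y - 5)*(y^2 - 8*y + 15) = y*(y - 5)^2*(y - 3)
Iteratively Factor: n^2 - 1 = (n + 1)*(n - 1)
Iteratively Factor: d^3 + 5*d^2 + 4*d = (d + 1)*(d^2 + 4*d) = d*(d + 1)*(d + 4)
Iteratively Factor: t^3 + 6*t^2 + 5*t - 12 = (t + 3)*(t^2 + 3*t - 4) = (t + 3)*(t + 4)*(t - 1)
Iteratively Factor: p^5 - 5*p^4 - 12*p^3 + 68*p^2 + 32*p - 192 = (p + 3)*(p^4 - 8*p^3 + 12*p^2 + 32*p - 64) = (p - 4)*(p + 3)*(p^3 - 4*p^2 - 4*p + 16) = (p - 4)*(p - 2)*(p + 3)*(p^2 - 2*p - 8) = (p - 4)^2*(p - 2)*(p + 3)*(p + 2)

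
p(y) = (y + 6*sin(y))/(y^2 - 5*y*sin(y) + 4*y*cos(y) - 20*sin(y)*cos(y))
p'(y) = (y + 6*sin(y))*(4*y*sin(y) + 5*y*cos(y) - 2*y - 20*sin(y)^2 + 5*sin(y) + 20*cos(y)^2 - 4*cos(y))/(y^2 - 5*y*sin(y) + 4*y*cos(y) - 20*sin(y)*cos(y))^2 + (6*cos(y) + 1)/(y^2 - 5*y*sin(y) + 4*y*cos(y) - 20*sin(y)*cos(y))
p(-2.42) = 1.33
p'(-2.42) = -5.55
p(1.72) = -2.11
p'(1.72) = -6.71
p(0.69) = -0.48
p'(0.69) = -0.25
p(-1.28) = 15.04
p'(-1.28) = 541.85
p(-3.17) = -0.13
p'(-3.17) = -0.45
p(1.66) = -1.76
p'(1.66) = -4.91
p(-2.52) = 2.66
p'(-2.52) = -31.15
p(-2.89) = -0.39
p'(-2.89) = -1.95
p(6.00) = 0.06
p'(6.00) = 0.11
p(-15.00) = -0.09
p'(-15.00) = -0.07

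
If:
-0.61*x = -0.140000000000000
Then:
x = 0.23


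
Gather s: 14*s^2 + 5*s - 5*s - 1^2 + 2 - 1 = 14*s^2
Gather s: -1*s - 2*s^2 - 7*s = -2*s^2 - 8*s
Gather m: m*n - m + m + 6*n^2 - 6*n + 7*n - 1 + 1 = m*n + 6*n^2 + n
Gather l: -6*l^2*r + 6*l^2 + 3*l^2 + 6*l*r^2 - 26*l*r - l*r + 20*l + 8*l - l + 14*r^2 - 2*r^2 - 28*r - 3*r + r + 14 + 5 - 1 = l^2*(9 - 6*r) + l*(6*r^2 - 27*r + 27) + 12*r^2 - 30*r + 18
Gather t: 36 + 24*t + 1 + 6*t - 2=30*t + 35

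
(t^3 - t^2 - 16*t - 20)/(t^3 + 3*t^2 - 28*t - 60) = (t + 2)/(t + 6)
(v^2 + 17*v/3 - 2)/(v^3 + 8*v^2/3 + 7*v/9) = 3*(3*v^2 + 17*v - 6)/(v*(9*v^2 + 24*v + 7))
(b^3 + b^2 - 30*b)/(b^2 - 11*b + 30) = b*(b + 6)/(b - 6)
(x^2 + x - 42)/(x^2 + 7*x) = (x - 6)/x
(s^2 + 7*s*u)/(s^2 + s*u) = (s + 7*u)/(s + u)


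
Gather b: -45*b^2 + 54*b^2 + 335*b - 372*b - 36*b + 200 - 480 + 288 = 9*b^2 - 73*b + 8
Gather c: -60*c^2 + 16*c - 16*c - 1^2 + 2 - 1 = -60*c^2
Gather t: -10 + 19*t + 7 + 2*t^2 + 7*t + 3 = 2*t^2 + 26*t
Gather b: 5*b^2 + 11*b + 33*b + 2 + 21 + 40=5*b^2 + 44*b + 63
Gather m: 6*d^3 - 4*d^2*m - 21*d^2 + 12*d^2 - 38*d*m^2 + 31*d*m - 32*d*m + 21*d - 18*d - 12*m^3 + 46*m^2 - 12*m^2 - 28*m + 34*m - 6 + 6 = 6*d^3 - 9*d^2 + 3*d - 12*m^3 + m^2*(34 - 38*d) + m*(-4*d^2 - d + 6)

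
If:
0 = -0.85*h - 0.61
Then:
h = -0.72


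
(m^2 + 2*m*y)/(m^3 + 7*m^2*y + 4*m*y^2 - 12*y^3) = m/(m^2 + 5*m*y - 6*y^2)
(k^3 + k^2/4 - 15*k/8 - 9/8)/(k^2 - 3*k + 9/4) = (4*k^2 + 7*k + 3)/(2*(2*k - 3))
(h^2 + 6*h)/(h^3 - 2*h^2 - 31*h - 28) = h*(h + 6)/(h^3 - 2*h^2 - 31*h - 28)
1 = 1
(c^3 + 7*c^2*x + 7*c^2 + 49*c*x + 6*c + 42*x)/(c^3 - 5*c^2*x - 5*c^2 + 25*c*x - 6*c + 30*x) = (-c^2 - 7*c*x - 6*c - 42*x)/(-c^2 + 5*c*x + 6*c - 30*x)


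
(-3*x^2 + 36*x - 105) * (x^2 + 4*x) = -3*x^4 + 24*x^3 + 39*x^2 - 420*x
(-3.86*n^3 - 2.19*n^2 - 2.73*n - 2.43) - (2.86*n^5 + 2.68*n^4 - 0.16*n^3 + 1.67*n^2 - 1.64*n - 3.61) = -2.86*n^5 - 2.68*n^4 - 3.7*n^3 - 3.86*n^2 - 1.09*n + 1.18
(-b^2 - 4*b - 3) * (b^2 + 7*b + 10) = -b^4 - 11*b^3 - 41*b^2 - 61*b - 30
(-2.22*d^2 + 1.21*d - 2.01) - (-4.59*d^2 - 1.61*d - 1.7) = 2.37*d^2 + 2.82*d - 0.31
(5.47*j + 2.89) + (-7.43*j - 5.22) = -1.96*j - 2.33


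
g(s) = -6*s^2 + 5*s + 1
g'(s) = 5 - 12*s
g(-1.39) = -17.54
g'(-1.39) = 21.68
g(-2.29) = -41.91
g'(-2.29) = 32.48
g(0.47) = 2.02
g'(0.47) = -0.64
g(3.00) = -38.00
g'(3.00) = -31.00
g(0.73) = 1.45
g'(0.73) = -3.76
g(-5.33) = -196.10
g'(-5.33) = 68.96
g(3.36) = -49.94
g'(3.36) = -35.32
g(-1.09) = -11.58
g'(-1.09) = 18.08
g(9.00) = -440.00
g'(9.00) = -103.00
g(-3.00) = -68.00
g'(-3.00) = 41.00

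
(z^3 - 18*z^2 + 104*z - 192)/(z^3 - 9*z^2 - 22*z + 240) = (z - 4)/(z + 5)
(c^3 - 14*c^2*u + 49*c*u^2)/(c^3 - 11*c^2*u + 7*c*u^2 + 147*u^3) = c/(c + 3*u)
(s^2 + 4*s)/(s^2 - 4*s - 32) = s/(s - 8)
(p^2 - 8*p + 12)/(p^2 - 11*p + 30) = (p - 2)/(p - 5)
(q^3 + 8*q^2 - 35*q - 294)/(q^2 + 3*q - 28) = (q^2 + q - 42)/(q - 4)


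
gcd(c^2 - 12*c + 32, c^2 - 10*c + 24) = c - 4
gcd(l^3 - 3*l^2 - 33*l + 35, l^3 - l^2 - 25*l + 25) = l^2 + 4*l - 5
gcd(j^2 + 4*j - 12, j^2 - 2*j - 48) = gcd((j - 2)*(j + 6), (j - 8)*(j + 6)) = j + 6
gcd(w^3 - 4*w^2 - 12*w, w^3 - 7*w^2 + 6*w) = w^2 - 6*w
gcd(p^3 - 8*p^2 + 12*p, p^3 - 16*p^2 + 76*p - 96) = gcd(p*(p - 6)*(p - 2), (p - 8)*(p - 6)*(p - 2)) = p^2 - 8*p + 12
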